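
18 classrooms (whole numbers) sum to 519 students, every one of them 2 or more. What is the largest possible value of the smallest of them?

The 18 values sum to 519, so their minimum is at most ⌊519/18⌋ = 28.
Achievable: 3 of them at 28 and 15 at 29 total 519.

28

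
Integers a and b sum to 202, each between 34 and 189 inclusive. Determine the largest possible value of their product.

10201

ab = a(202 − a) is maximized when a is as near 202/2 as the bounds allow.
Taking a = 101 and b = 101 (both in [34, 189]) gives ab = 10201.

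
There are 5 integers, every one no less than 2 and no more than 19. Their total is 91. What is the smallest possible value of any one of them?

To make one integer as small as possible, make the other 4 as large as possible.
The other 4 contribute at most 4 × 19 = 76, leaving at least 91 − 76 = 15.
Since 15 ≥ 2, this is achievable: one at 15 and 4 at 19.

15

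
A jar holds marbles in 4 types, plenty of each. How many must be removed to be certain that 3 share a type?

You could draw 2 of every type without reaching 3 of any — 8 in all.
One more forces 3 of some type, so 8 + 1 = 9.

9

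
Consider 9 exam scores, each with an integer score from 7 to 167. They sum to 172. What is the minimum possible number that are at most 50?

Let j be the number exceeding 50. Then the total is ≥ 51·j + 7·(9 − j) = 63 + 44j.
So 44j ≤ 109 and j ≤ 2; hence at least 9 − 2 = 7 are ≤ 50.
Exactly 7 works: 7 values at 7 and 2 at 51 total 151; raise one of the low values by 21 (still ≤ 50) to hit 172.

7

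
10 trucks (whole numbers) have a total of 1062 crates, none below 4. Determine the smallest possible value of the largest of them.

The 10 values sum to 1062, so their maximum is at least ⌈1062/10⌉ = 107.
Taking 8 copies of 106 and 2 copies of 107 gives exactly 1062, so 107 is attained.

107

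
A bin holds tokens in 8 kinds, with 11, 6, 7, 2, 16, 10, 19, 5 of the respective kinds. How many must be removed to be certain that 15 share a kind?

In the worst case you take as many as possible of each kind without reaching 15: 11 + 6 + 7 + 2 + 14 + 10 + 14 + 5 = 69.
The next one must give 15 of some kind, so 69 + 1 = 70.

70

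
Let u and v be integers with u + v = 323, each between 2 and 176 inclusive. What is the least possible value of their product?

uv = u(323 − u) is concave in u, so over [147, 176] it is minimized at an endpoint.
At the endpoint u = 147, v = 323 − 147 = 176, so uv = 147 × 176 = 25872.

25872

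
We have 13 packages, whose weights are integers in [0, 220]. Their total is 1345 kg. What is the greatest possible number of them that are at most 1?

Each value at 1 or below falls at least 220 − 1 = 219 short of the ceiling 220.
The ceiling total is 13 × 220 = 2860, and we need 1345, so at most ⌊(2860 − 1345)/219⌋ = 6 can be that low.
k = 6 is achieved by 6 values at 1 and 7 at 220, total 1546; lower one of the 220's by 201 (still > 1) to reach 1345.

6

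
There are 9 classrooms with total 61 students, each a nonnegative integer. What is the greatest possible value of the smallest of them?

The 9 values sum to 61, so their minimum is at most ⌊61/9⌋ = 6.
Taking 2 copies of 6 and 7 copies of 7 gives exactly 61, so 6 is attained.

6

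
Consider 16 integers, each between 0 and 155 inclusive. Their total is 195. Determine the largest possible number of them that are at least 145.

Suppose k of them are at least 145. Those contribute at least 145 each and the other 16 − k at least 0 each.
So the total is at least 145k + 0(16 − k) = 0 + 145k. This must be ≤ 195, giving k ≤ 1.
k = 1 is achieved by 1 value at 145 and 15 at 0, total 145; add 50 to one value (staying below 145) to reach 195.

1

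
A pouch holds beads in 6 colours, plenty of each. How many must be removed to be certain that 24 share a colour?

You could draw 23 of every colour without reaching 24 of any — 138 in all.
One more forces 24 of some colour, so 138 + 1 = 139.

139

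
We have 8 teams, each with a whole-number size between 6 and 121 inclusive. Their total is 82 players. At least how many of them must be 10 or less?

Each value above 10 is at least 11, contributing at least 11 − 6 = 5 above the floor 6.
The sum exceeds the floor total 48 by 34, so at most ⌊34/5⌋ = 6 exceed 10, and at least 2 are ≤ 10.
Exactly 2 works: 2 values at 6 and 6 at 11 total 78; raise one of the low values by 4 (still ≤ 10) to hit 82.

2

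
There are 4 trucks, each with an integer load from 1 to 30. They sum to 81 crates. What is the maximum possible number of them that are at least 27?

2

With k values at 27 or above and the rest at least 1, the sum is at least 4 + 26k.
Since the sum is 81, we need 26k ≤ 77, i.e. k ≤ 2.
k = 2 is achieved by 2 values at 27 and 2 at 1, total 56; add 25 to one value (staying below 27) to reach 81.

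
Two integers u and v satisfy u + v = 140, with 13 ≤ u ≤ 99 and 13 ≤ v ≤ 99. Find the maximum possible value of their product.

For a fixed sum, the product uv is largest when u and v are as close as possible.
Taking u = 70 and v = 70 (both in [13, 99]) gives uv = 4900.

4900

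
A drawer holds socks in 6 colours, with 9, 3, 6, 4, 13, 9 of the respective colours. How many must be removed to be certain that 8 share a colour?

35

In the worst case you take as many as possible of each colour without reaching 8: 7 + 3 + 6 + 4 + 7 + 7 = 34.
The next one must give 8 of some colour, so 34 + 1 = 35.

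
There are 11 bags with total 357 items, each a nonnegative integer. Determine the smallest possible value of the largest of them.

The average is 357/11 > 32, so not all 11 can be 32 or less; the largest is ≥ 33.
Equality holds with 5 values of 33 and 6 values of 32.

33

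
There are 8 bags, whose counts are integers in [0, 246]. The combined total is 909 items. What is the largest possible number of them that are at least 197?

4

Suppose k of them are at least 197. Those contribute at least 197 each and the other 8 − k at least 0 each.
So the total is at least 197k + 0(8 − k) = 0 + 197k. This must be ≤ 909, giving k ≤ 4.
k = 4 is achieved by 4 values at 197 and 4 at 0, total 788; add 121 to one value (staying below 197) to reach 909.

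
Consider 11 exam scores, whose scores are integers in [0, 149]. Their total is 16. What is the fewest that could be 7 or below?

If only k of them are at most 7, the other 11 − k are at least 8, so the total is at least (11 − k)·8 + k·0.
This is ≤ 16, so (11 − k)·8 + 0k ≤ 16, which gives k ≥ 9.
Exactly 9 works: 9 values at 0 and 2 at 8 total 16.

9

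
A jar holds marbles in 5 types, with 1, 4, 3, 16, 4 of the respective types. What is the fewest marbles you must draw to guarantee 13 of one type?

In the worst case you take as many as possible of each type without reaching 13: 1 + 4 + 3 + 12 + 4 = 24.
The next one must give 13 of some type, so 24 + 1 = 25.

25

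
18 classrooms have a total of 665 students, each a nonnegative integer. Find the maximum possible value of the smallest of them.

The average is 665/18 < 37, so some value is ≤ 36.
Achievable: 1 of them at 36 and 17 at 37 total 665.

36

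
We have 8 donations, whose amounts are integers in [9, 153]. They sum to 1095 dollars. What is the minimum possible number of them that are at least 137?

Each value short of 137 is at most 136, costing at least 153 − 136 = 17 against the maximum total of 1224.
We can afford to lose at most 1224 − 1095 = 129, so at most ⌊129/17⌋ = 7 fall short, and at least 1 are ≥ 137.
Exactly 1 works: 1 value at 153 and 7 at 136 total 1105; lower one of the high values by 10 (still ≥ 137) to hit 1095.

1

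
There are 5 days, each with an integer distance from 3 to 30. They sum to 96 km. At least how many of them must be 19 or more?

1

Suppose at most 5 − j of them reach 19; then j values are ≤ 18 and the rest ≤ 30.
The total is then ≤ 18·j + 30·(5 − j) = 150 − 12j. For this to be ≥ 96 we need j ≤ 4, so at least 5 − 4 = 1 must reach 19.
Exactly 1 works: 1 value at 30 and 4 at 18 total 102; lower one of the high values by 6 (still ≥ 19) to hit 96.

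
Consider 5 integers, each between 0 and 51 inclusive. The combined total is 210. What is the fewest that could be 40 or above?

2

Each value short of 40 is at most 39, costing at least 51 − 39 = 12 against the maximum total of 255.
We can afford to lose at most 255 − 210 = 45, so at most ⌊45/12⌋ = 3 fall short, and at least 2 are ≥ 40.
Exactly 2 works: 2 values at 51 and 3 at 39 total 219; lower one of the high values by 9 (still ≥ 40) to hit 210.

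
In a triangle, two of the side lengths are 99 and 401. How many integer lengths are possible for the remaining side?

197

The triangle inequality gives |99 − 401| < c < 99 + 401, i.e. 302 < c < 500.
So c can be any integer from 303 to 499: 197 values.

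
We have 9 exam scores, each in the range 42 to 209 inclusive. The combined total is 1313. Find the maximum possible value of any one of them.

Maximizing one value means minimizing the remaining 8.
The other 8 contribute at least 8 × 42 = 336, leaving at most 1313 − 336 = 977.
But each score is capped at 209, so the maximum is 209.
Achievable: one at 209 and the other 8 totalling 1104, which fits since 8 × 42 ≤ 1104 ≤ 8 × 209.

209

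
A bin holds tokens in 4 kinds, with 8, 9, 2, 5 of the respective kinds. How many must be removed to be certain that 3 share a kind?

9

In the worst case you take as many as possible of each kind without reaching 3: 2 + 2 + 2 + 2 = 8.
The next one must give 3 of some kind, so 8 + 1 = 9.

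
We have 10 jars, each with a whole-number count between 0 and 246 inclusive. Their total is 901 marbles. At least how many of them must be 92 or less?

Let j be the number exceeding 92. Then the total is ≥ 93·j + 0·(10 − j) = 0 + 93j.
So 93j ≤ 901 and j ≤ 9; hence at least 10 − 9 = 1 are ≤ 92.
Exactly 1 works: 1 value at 0 and 9 at 93 total 837; raise one of the low values by 64 (still ≤ 92) to hit 901.

1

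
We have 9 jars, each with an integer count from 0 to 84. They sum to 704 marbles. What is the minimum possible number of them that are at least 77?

3

If only k of them are at least 77, the other 9 − k are at most 76, so the total is at most k·84 + (9 − k)·76.
This must reach 704, so k·84 + (9 − k)·76 ≥ 704, giving k ≥ 3.
Exactly 3 works: 3 values at 84 and 6 at 76 total 708; lower one of the high values by 4 (still ≥ 77) to hit 704.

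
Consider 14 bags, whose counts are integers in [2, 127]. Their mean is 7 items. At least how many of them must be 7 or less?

The total is 14 × 7 = 98.
Each value above 7 is at least 8, contributing at least 8 − 2 = 6 above the floor 2.
The sum exceeds the floor total 28 by 70, so at most ⌊70/6⌋ = 11 exceed 7, and at least 3 are ≤ 7.
Exactly 3 works: 3 values at 2 and 11 at 8 total 94; raise one of the low values by 4 (still ≤ 7) to hit 98.

3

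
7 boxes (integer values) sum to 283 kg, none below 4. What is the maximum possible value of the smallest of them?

40

If every one of the 7 were at least 41, the total would be at least 7 × 41 = 287 > 283.
Equality holds with 4 values of 40 and 3 values of 41.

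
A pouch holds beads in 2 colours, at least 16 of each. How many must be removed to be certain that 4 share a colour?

7

In the worst case you draw 3 of each of the 2 colours: 2 × 3 = 6.
One more forces 4 of some colour, so 6 + 1 = 7.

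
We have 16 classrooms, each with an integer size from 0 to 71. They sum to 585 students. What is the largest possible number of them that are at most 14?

9

Each value at 14 or below falls at least 71 − 14 = 57 short of the ceiling 71.
The ceiling total is 16 × 71 = 1136, and we need 585, so at most ⌊(1136 − 585)/57⌋ = 9 can be that low.
k = 9 is achieved by 9 values at 14 and 7 at 71, total 623; lower one of the 71's by 38 (still > 14) to reach 585.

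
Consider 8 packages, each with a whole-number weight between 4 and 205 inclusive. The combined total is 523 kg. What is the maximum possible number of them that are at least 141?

Suppose k of them are at least 141. Those contribute at least 141 each and the other 8 − k at least 4 each.
So the total is at least 141k + 4(8 − k) = 32 + 137k. This must be ≤ 523, giving k ≤ 3.
k = 3 is achieved by 3 values at 141 and 5 at 4, total 443; add 80 to one value (staying below 141) to reach 523.

3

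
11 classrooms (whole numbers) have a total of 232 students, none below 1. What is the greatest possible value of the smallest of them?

21

The average is 232/11 < 22, so some value is ≤ 21.
Taking 10 copies of 21 and 1 copy of 22 gives exactly 232, so 21 is attained.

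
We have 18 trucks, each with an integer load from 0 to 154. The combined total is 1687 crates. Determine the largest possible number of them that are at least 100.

Suppose k of them are at least 100. Those contribute at least 100 each and the other 18 − k at least 0 each.
So the total is at least 100k + 0(18 − k) = 0 + 100k. This must be ≤ 1687, giving k ≤ 16.
k = 16 is achieved by 16 values at 100 and 2 at 0, total 1600; add 87 to one value (staying below 100) to reach 1687.

16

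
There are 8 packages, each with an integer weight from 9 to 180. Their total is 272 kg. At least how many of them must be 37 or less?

Each value above 37 is at least 38, contributing at least 38 − 9 = 29 above the floor 9.
The sum exceeds the floor total 72 by 200, so at most ⌊200/29⌋ = 6 exceed 37, and at least 2 are ≤ 37.
Exactly 2 works: 2 values at 9 and 6 at 38 total 246; raise one of the low values by 26 (still ≤ 37) to hit 272.

2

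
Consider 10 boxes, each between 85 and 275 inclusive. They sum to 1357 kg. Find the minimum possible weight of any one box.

To make one box as small as possible, make the other 9 as large as possible.
The other 9 can take up 9 × 275 = 2475 ≥ 1357 − 85, so one box can sit at its floor of 85.
Achievable: one at 85 and the other 9 totalling 1272, which fits since 9 × 85 ≤ 1272 ≤ 9 × 275.

85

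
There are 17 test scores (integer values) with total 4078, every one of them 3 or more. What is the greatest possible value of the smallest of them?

The average is 4078/17 < 240, so some value is ≤ 239.
Taking 2 copies of 239 and 15 copies of 240 gives exactly 4078, so 239 is attained.

239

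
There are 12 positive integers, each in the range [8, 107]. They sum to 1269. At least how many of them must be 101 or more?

10

Suppose at most 12 − j of them reach 101; then j values are ≤ 100 and the rest ≤ 107.
The total is then ≤ 100·j + 107·(12 − j) = 1284 − 7j. For this to be ≥ 1269 we need j ≤ 2, so at least 12 − 2 = 10 must reach 101.
Exactly 10 works: 10 values at 107 and 2 at 100 total 1270; lower one of the high values by 1 (still ≥ 101) to hit 1269.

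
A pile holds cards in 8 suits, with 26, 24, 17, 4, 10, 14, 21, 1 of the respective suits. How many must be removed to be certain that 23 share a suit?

112

In the worst case you take as many as possible of each suit without reaching 23: 22 + 22 + 17 + 4 + 10 + 14 + 21 + 1 = 111.
The next one must give 23 of some suit, so 111 + 1 = 112.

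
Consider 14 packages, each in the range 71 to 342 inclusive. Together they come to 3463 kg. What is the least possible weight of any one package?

71

Minimizing one value means maximizing the remaining 13.
The other 13 can take up 13 × 342 = 4446 ≥ 3463 − 71, so one package can sit at its floor of 71.
Achievable: one at 71 and the other 13 totalling 3392, which fits since 13 × 71 ≤ 3392 ≤ 13 × 342.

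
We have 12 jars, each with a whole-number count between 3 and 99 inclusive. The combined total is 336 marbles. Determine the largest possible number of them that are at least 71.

4

With k values at 71 or above and the rest at least 3, the sum is at least 36 + 68k.
Since the sum is 336, we need 68k ≤ 300, i.e. k ≤ 4.
k = 4 is achieved by 4 values at 71 and 8 at 3, total 308; add 28 to one value (staying below 71) to reach 336.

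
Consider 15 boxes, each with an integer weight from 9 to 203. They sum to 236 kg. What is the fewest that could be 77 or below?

If only k of them are at most 77, the other 15 − k are at least 78, so the total is at least (15 − k)·78 + k·9.
This is ≤ 236, so (15 − k)·78 + 9k ≤ 236, which gives k ≥ 14.
Exactly 14 works: 14 values at 9 and 1 at 78 total 204; raise one of the low values by 32 (still ≤ 77) to hit 236.

14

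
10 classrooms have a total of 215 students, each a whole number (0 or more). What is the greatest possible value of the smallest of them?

The 10 values sum to 215, so their minimum is at most ⌊215/10⌋ = 21.
Equality holds with 5 values of 21 and 5 values of 22.

21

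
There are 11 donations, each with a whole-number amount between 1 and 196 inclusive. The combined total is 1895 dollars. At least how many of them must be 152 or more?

Each value short of 152 is at most 151, costing at least 196 − 151 = 45 against the maximum total of 2156.
We can afford to lose at most 2156 − 1895 = 261, so at most ⌊261/45⌋ = 5 fall short, and at least 6 are ≥ 152.
Exactly 6 works: 6 values at 196 and 5 at 151 total 1931; lower one of the high values by 36 (still ≥ 152) to hit 1895.

6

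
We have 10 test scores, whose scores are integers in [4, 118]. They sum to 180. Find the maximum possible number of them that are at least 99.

1

With k values at 99 or above and the rest at least 4, the sum is at least 40 + 95k.
Since the sum is 180, we need 95k ≤ 140, i.e. k ≤ 1.
k = 1 is achieved by 1 value at 99 and 9 at 4, total 135; add 45 to one value (staying below 99) to reach 180.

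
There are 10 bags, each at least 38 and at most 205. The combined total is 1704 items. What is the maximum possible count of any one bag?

Maximizing one value means minimizing the remaining 9.
The other 9 contribute at least 9 × 38 = 342, leaving at most 1704 − 342 = 1362.
But each bag is capped at 205, so the maximum is 205.
Achievable: one at 205 and the other 9 totalling 1499, which fits since 9 × 38 ≤ 1499 ≤ 9 × 205.

205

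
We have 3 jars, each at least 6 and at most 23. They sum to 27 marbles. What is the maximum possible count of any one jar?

15

To make one jar as large as possible, make the other 2 as small as possible.
The other 2 contribute at least 2 × 6 = 12, leaving at most 27 − 12 = 15.
Since 15 ≤ 23, this is achievable: one at 15 and 2 at 6.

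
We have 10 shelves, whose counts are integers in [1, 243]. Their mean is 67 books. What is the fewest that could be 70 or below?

The total is 10 × 67 = 670.
Let j be the number exceeding 70. Then the total is ≥ 71·j + 1·(10 − j) = 10 + 70j.
So 70j ≤ 660 and j ≤ 9; hence at least 10 − 9 = 1 are ≤ 70.
Exactly 1 works: 1 value at 1 and 9 at 71 total 640; raise one of the low values by 30 (still ≤ 70) to hit 670.

1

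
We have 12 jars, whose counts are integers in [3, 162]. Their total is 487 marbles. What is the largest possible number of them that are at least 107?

Suppose k of them are at least 107. Those contribute at least 107 each and the other 12 − k at least 3 each.
So the total is at least 107k + 3(12 − k) = 36 + 104k. This must be ≤ 487, giving k ≤ 4.
k = 4 is achieved by 4 values at 107 and 8 at 3, total 452; add 35 to one value (staying below 107) to reach 487.

4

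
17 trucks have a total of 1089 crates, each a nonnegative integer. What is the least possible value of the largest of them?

65

The average is 1089/17 > 64, so not all 17 can be 64 or less; the largest is ≥ 65.
Taking 16 copies of 64 and 1 copy of 65 gives exactly 1089, so 65 is attained.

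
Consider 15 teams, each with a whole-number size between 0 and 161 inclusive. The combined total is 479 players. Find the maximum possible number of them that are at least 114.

4

Suppose k of them are at least 114. Those contribute at least 114 each and the other 15 − k at least 0 each.
So the total is at least 114k + 0(15 − k) = 0 + 114k. This must be ≤ 479, giving k ≤ 4.
k = 4 is achieved by 4 values at 114 and 11 at 0, total 456; add 23 to one value (staying below 114) to reach 479.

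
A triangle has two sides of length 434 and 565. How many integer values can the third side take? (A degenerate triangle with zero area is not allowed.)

The triangle inequality gives |434 − 565| < c < 434 + 565, i.e. 131 < c < 999.
So c can be any integer from 132 to 998: 867 values.

867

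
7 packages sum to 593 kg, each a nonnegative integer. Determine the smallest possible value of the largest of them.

Some value must be at least ⌈593/7⌉ = 85, since 7 × 84 = 588 < 593.
Achievable: 5 of them at 85 and 2 at 84 total 593.

85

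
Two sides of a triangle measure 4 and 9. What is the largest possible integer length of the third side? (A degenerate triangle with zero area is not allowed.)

The third side must be less than 4 + 9 = 13.
The largest integer below 13 is 12.

12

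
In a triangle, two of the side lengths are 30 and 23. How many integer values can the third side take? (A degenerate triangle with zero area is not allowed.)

The triangle inequality gives |30 − 23| < c < 30 + 23, i.e. 7 < c < 53.
So c can be any integer from 8 to 52: 45 values.

45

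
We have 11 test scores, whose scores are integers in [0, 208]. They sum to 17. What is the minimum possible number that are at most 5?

Each value above 5 is at least 6, contributing at least 6 − 0 = 6 above the floor 0.
The sum exceeds the floor total 0 by 17, so at most ⌊17/6⌋ = 2 exceed 5, and at least 9 are ≤ 5.
Exactly 9 works: 9 values at 0 and 2 at 6 total 12; raise one of the low values by 5 (still ≤ 5) to hit 17.

9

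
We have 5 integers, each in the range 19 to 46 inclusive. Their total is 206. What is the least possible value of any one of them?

22

To make one integer as small as possible, make the other 4 as large as possible.
The other 4 contribute at most 4 × 46 = 184, leaving at least 206 − 184 = 22.
Since 22 ≥ 19, this is achievable: one at 22 and 4 at 46.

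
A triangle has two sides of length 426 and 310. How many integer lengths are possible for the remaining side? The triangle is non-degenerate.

619

The triangle inequality gives |426 − 310| < c < 426 + 310, i.e. 116 < c < 736.
So c can be any integer from 117 to 735: 619 values.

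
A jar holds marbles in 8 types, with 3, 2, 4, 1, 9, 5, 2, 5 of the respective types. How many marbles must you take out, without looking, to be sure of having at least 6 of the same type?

28

In the worst case you take as many as possible of each type without reaching 6: 3 + 2 + 4 + 1 + 5 + 5 + 2 + 5 = 27.
The next one must give 6 of some type, so 27 + 1 = 28.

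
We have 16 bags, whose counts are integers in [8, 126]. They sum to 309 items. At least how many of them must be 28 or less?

8

Let j be the number exceeding 28. Then the total is ≥ 29·j + 8·(16 − j) = 128 + 21j.
So 21j ≤ 181 and j ≤ 8; hence at least 16 − 8 = 8 are ≤ 28.
Exactly 8 works: 8 values at 8 and 8 at 29 total 296; raise one of the low values by 13 (still ≤ 28) to hit 309.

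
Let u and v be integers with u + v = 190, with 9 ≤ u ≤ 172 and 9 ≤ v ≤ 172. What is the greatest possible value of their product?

9025

uv = u(190 − u) is maximized when u is as near 190/2 as the bounds allow.
Taking u = 95 and v = 95 (both in [9, 172]) gives uv = 9025.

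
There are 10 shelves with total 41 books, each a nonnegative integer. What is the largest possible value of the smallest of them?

4

The 10 values sum to 41, so their minimum is at most ⌊41/10⌋ = 4.
Equality holds with 9 values of 4 and 1 value of 5.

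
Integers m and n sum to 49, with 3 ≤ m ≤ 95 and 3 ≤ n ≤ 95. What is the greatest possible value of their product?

600

For a fixed sum, the product mn is largest when m and n are as close as possible.
Taking m = 24 and n = 25 (both in [3, 95]) gives mn = 600.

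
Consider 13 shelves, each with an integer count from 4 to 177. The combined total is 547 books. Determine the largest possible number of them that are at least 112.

4

With k values at 112 or above and the rest at least 4, the sum is at least 52 + 108k.
Since the sum is 547, we need 108k ≤ 495, i.e. k ≤ 4.
k = 4 is achieved by 4 values at 112 and 9 at 4, total 484; add 63 to one value (staying below 112) to reach 547.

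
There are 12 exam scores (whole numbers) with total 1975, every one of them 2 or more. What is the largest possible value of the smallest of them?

The average is 1975/12 < 165, so some value is ≤ 164.
Taking 5 copies of 164 and 7 copies of 165 gives exactly 1975, so 164 is attained.

164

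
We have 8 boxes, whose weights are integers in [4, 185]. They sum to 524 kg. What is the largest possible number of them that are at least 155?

3

Suppose k of them are at least 155. Those contribute at least 155 each and the other 8 − k at least 4 each.
So the total is at least 155k + 4(8 − k) = 32 + 151k. This must be ≤ 524, giving k ≤ 3.
k = 3 is achieved by 3 values at 155 and 5 at 4, total 485; add 39 to one value (staying below 155) to reach 524.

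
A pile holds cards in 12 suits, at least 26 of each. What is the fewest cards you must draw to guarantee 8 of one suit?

85

You could draw 7 of every suit without reaching 8 of any — 84 in all.
One more forces 8 of some suit, so 84 + 1 = 85.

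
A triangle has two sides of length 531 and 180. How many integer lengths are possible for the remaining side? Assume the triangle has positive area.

359

The triangle inequality gives |531 − 180| < c < 531 + 180, i.e. 351 < c < 711.
So c can be any integer from 352 to 710: 359 values.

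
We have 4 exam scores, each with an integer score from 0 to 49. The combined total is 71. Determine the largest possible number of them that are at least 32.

With k values at 32 or above and the rest at least 0, the sum is at least 0 + 32k.
Since the sum is 71, we need 32k ≤ 71, i.e. k ≤ 2.
k = 2 is achieved by 2 values at 32 and 2 at 0, total 64; add 7 to one value (staying below 32) to reach 71.

2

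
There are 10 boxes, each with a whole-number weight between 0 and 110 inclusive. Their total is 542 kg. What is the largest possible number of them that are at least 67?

Suppose k of them are at least 67. Those contribute at least 67 each and the other 10 − k at least 0 each.
So the total is at least 67k + 0(10 − k) = 0 + 67k. This must be ≤ 542, giving k ≤ 8.
k = 8 is achieved by 8 values at 67 and 2 at 0, total 536; add 6 to one value (staying below 67) to reach 542.

8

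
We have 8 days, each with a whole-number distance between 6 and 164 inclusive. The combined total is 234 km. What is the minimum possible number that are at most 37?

3

Let j be the number exceeding 37. Then the total is ≥ 38·j + 6·(8 − j) = 48 + 32j.
So 32j ≤ 186 and j ≤ 5; hence at least 8 − 5 = 3 are ≤ 37.
Exactly 3 works: 3 values at 6 and 5 at 38 total 208; raise one of the low values by 26 (still ≤ 37) to hit 234.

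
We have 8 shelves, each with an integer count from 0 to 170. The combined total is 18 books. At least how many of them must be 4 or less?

If only k of them are at most 4, the other 8 − k are at least 5, so the total is at least (8 − k)·5 + k·0.
This is ≤ 18, so (8 − k)·5 + 0k ≤ 18, which gives k ≥ 5.
Exactly 5 works: 5 values at 0 and 3 at 5 total 15; raise one of the low values by 3 (still ≤ 4) to hit 18.

5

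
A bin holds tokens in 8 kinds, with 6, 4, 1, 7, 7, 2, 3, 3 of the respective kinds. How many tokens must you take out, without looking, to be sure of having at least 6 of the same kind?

In the worst case you take as many as possible of each kind without reaching 6: 5 + 4 + 1 + 5 + 5 + 2 + 3 + 3 = 28.
The next one must give 6 of some kind, so 28 + 1 = 29.

29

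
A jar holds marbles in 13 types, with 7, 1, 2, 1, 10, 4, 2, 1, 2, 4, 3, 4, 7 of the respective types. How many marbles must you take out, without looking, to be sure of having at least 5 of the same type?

In the worst case you take as many as possible of each type without reaching 5: 4 + 1 + 2 + 1 + 4 + 4 + 2 + 1 + 2 + 4 + 3 + 4 + 4 = 36.
The next one must give 5 of some type, so 36 + 1 = 37.

37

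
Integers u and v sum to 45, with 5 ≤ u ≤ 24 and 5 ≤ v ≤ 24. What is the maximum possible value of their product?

506

With u + v fixed, uv peaks when the two are closest together.
Taking u = 22 and v = 23 (both in [5, 24]) gives uv = 506.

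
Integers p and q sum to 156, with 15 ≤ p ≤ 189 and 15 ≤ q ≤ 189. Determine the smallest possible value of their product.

2115

For a fixed sum, pq is smallest when p and q are as far apart as possible.
At the endpoint p = 15, q = 156 − 15 = 141, so pq = 15 × 141 = 2115.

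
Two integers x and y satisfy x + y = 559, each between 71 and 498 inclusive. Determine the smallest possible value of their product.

xy = x(559 − x) is concave in x, so over [71, 488] it is minimized at an endpoint.
At the endpoint x = 71, y = 559 − 71 = 488, so xy = 71 × 488 = 34648.

34648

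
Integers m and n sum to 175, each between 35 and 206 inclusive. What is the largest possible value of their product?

7656

With m + n fixed, mn peaks when the two are closest together.
Taking m = 87 and n = 88 (both in [35, 206]) gives mn = 7656.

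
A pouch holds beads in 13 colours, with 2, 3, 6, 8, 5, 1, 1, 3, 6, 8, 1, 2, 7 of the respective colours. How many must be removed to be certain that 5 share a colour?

In the worst case you take as many as possible of each colour without reaching 5: 2 + 3 + 4 + 4 + 4 + 1 + 1 + 3 + 4 + 4 + 1 + 2 + 4 = 37.
The next one must give 5 of some colour, so 37 + 1 = 38.

38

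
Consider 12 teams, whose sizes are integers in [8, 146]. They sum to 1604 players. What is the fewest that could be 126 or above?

5

Each value short of 126 is at most 125, costing at least 146 − 125 = 21 against the maximum total of 1752.
We can afford to lose at most 1752 − 1604 = 148, so at most ⌊148/21⌋ = 7 fall short, and at least 5 are ≥ 126.
Exactly 5 works: 5 values at 146 and 7 at 125 total 1605; lower one of the high values by 1 (still ≥ 126) to hit 1604.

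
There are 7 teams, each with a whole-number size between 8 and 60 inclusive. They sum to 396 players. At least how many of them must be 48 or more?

Each value short of 48 is at most 47, costing at least 60 − 47 = 13 against the maximum total of 420.
We can afford to lose at most 420 − 396 = 24, so at most ⌊24/13⌋ = 1 fall short, and at least 6 are ≥ 48.
Exactly 6 works: 6 values at 60 and 1 at 47 total 407; lower one of the high values by 11 (still ≥ 48) to hit 396.

6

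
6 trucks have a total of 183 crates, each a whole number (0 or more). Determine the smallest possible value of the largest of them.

The average is 183/6 > 30, so not all 6 can be 30 or less; the largest is ≥ 31.
Taking 3 copies of 30 and 3 copies of 31 gives exactly 183, so 31 is attained.

31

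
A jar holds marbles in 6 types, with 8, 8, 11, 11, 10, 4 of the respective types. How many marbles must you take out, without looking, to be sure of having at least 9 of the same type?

In the worst case you take as many as possible of each type without reaching 9: 8 + 8 + 8 + 8 + 8 + 4 = 44.
The next one must give 9 of some type, so 44 + 1 = 45.

45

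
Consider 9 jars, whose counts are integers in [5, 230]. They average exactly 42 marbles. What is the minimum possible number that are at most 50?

2

The total is 9 × 42 = 378.
Let j be the number exceeding 50. Then the total is ≥ 51·j + 5·(9 − j) = 45 + 46j.
So 46j ≤ 333 and j ≤ 7; hence at least 9 − 7 = 2 are ≤ 50.
Exactly 2 works: 2 values at 5 and 7 at 51 total 367; raise one of the low values by 11 (still ≤ 50) to hit 378.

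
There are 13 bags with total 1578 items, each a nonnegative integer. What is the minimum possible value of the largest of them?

If every one of the 13 were at most 121, the total would be at most 13 × 121 = 1573 < 1578.
Taking 8 copies of 121 and 5 copies of 122 gives exactly 1578, so 122 is attained.

122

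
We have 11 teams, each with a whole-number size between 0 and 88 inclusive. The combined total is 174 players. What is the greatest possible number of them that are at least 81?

With k values at 81 or above and the rest at least 0, the sum is at least 0 + 81k.
Since the sum is 174, we need 81k ≤ 174, i.e. k ≤ 2.
k = 2 is achieved by 2 values at 81 and 9 at 0, total 162; add 12 to one value (staying below 81) to reach 174.

2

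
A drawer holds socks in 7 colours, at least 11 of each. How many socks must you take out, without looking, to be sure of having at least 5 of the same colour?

29

You could draw 4 of every colour without reaching 5 of any — 28 in all.
One more forces 5 of some colour, so 28 + 1 = 29.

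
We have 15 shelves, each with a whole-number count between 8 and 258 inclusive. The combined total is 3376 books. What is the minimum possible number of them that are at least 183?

Each value short of 183 is at most 182, costing at least 258 − 182 = 76 against the maximum total of 3870.
We can afford to lose at most 3870 − 3376 = 494, so at most ⌊494/76⌋ = 6 fall short, and at least 9 are ≥ 183.
Exactly 9 works: 9 values at 258 and 6 at 182 total 3414; lower one of the high values by 38 (still ≥ 183) to hit 3376.

9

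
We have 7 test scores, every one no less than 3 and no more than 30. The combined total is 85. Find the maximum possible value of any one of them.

30

Maximizing one value means minimizing the remaining 6.
The other 6 contribute at least 6 × 3 = 18, leaving at most 85 − 18 = 67.
But each score is capped at 30, so the maximum is 30.
Achievable: one at 30 and the other 6 totalling 55, which fits since 6 × 3 ≤ 55 ≤ 6 × 30.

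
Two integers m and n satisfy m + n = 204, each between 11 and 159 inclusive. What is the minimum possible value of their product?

7155

Since m + n is fixed, pushing one of them to its bound minimizes the product.
The extreme feasible split is m = 45, n = 159, giving mn = 7155.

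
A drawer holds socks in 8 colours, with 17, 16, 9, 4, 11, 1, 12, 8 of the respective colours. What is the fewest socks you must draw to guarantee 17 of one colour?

78

In the worst case you take as many as possible of each colour without reaching 17: 16 + 16 + 9 + 4 + 11 + 1 + 12 + 8 = 77.
The next one must give 17 of some colour, so 77 + 1 = 78.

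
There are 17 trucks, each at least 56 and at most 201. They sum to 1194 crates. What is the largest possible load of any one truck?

Maximizing one value means minimizing the remaining 16.
The other 16 contribute at least 16 × 56 = 896, leaving at most 1194 − 896 = 298.
But each truck is capped at 201, so the maximum is 201.
Achievable: one at 201 and the other 16 totalling 993, which fits since 16 × 56 ≤ 993 ≤ 16 × 201.

201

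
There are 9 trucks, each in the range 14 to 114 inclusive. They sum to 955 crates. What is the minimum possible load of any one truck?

To make one truck as small as possible, make the other 8 as large as possible.
The other 8 contribute at most 8 × 114 = 912, leaving at least 955 − 912 = 43.
Since 43 ≥ 14, this is achievable: one at 43 and 8 at 114.

43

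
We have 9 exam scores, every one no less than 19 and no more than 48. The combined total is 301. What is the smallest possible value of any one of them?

Minimizing one value means maximizing the remaining 8.
The other 8 can take up 8 × 48 = 384 ≥ 301 − 19, so one score can sit at its floor of 19.
Achievable: one at 19 and the other 8 totalling 282, which fits since 8 × 19 ≤ 282 ≤ 8 × 48.

19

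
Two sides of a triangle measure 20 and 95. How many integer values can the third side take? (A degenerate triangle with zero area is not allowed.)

The triangle inequality gives |20 − 95| < c < 20 + 95, i.e. 75 < c < 115.
So c can be any integer from 76 to 114: 39 values.

39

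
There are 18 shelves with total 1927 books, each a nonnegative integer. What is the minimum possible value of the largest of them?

If every one of the 18 were at most 107, the total would be at most 18 × 107 = 1926 < 1927.
Taking 17 copies of 107 and 1 copy of 108 gives exactly 1927, so 108 is attained.

108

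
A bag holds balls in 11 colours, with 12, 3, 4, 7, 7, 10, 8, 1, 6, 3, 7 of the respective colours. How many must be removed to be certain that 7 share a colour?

In the worst case you take as many as possible of each colour without reaching 7: 6 + 3 + 4 + 6 + 6 + 6 + 6 + 1 + 6 + 3 + 6 = 53.
The next one must give 7 of some colour, so 53 + 1 = 54.

54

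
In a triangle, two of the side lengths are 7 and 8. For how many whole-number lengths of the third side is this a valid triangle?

13

The triangle inequality gives |7 − 8| < c < 7 + 8, i.e. 1 < c < 15.
So c can be any integer from 2 to 14: 13 values.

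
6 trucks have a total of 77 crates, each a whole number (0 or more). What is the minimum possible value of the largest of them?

If every one of the 6 were at most 12, the total would be at most 6 × 12 = 72 < 77.
Taking 1 copy of 12 and 5 copies of 13 gives exactly 77, so 13 is attained.

13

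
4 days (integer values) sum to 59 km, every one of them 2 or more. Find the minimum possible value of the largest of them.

If every one of the 4 were at most 14, the total would be at most 4 × 14 = 56 < 59.
Taking 1 copy of 14 and 3 copies of 15 gives exactly 59, so 15 is attained.

15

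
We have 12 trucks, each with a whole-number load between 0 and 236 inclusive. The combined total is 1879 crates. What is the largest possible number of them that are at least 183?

With k values at 183 or above and the rest at least 0, the sum is at least 0 + 183k.
Since the sum is 1879, we need 183k ≤ 1879, i.e. k ≤ 10.
k = 10 is achieved by 10 values at 183 and 2 at 0, total 1830; add 49 to one value (staying below 183) to reach 1879.

10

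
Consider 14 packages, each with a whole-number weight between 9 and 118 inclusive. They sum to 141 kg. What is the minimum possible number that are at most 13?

11

If only k of them are at most 13, the other 14 − k are at least 14, so the total is at least (14 − k)·14 + k·9.
This is ≤ 141, so (14 − k)·14 + 9k ≤ 141, which gives k ≥ 11.
Exactly 11 works: 11 values at 9 and 3 at 14 total 141.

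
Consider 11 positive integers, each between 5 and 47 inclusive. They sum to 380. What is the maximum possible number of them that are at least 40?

If k of the values are ≥ 40, the total is ≥ 40k + 5(11 − k).
Setting 40k + 5(11 − k) ≤ 380 gives 35k ≤ 325, so k ≤ 9.
k = 9 is achieved by 9 values at 40 and 2 at 5, total 370; add 10 to one value (staying below 40) to reach 380.

9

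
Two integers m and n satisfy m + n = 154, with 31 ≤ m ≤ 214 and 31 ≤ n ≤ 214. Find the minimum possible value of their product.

3813

For a fixed sum, mn is smallest when m and n are as far apart as possible.
At the endpoint m = 31, n = 154 − 31 = 123, so mn = 31 × 123 = 3813.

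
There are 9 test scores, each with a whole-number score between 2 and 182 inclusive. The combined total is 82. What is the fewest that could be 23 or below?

Let j be the number exceeding 23. Then the total is ≥ 24·j + 2·(9 − j) = 18 + 22j.
So 22j ≤ 64 and j ≤ 2; hence at least 9 − 2 = 7 are ≤ 23.
Exactly 7 works: 7 values at 2 and 2 at 24 total 62; raise one of the low values by 20 (still ≤ 23) to hit 82.

7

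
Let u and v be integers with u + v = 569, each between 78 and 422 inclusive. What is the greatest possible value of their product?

uv = u(569 − u) is maximized when u is as near 569/2 as the bounds allow.
Taking u = 284 and v = 285 (both in [78, 422]) gives uv = 80940.

80940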